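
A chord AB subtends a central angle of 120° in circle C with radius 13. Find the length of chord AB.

Drop a perpendicular from the center to the chord, bisecting both the chord and the central angle.
Each half-chord = r sin(θ/2) = 13 sin(60°).
The full chord = 2 × 13 × sin(60°) = 13*sqrt(3).

13*sqrt(3)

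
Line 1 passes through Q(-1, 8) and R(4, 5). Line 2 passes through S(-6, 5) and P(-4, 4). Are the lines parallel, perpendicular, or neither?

Slope of line 1: m1 = (5 - 8)/(4 - -1) = -3/5 = -3/5
Slope of line 2: m2 = (4 - 5)/(-4 - -6) = -1/2 = -1/2
m1 != m2 and m1*m2 = 3/10 != -1. Neither.

Neither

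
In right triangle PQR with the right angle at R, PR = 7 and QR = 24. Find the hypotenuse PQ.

In a right triangle, the square of the hypotenuse equals the sum of the squares of the two legs.
The legs are 7 and 24, so the hypotenuse = sqrt(49 + 576) = sqrt(625) = 25.

25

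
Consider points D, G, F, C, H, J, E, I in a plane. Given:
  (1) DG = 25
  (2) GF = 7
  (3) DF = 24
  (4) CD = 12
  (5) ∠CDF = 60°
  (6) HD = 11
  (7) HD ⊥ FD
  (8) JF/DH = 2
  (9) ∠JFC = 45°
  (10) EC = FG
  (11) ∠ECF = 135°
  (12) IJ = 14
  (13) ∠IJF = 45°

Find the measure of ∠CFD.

Step 1: By the law of cosines on triangle FDC: FC² = 24² + 12² − 2·24·12·cos(60°) = 432, so FC = 12·√3.
Step 2: By the inverse law of cosines on triangle CFD: cos(∠CFD) = ((12·√3)² + 24² − 12²) / (2·12·√3·24) = 864/997.66 = 0.866, so ∠CFD = 30°.

Therefore, the measure of angle ∠CFD = 30°.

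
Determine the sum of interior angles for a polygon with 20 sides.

The sum of interior angles of an n-sided polygon is (n - 2) * 180.
For n = 20: (20 - 2) * 180 = 18 * 180 = 3240 degrees.

3240 degrees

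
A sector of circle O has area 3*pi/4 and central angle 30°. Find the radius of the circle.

Sector area A = πr² × θ/360, so r² = 360A / (πθ).
r² = 360 × 3*pi/4 / (π × 30)
r² = 9
r = 3

3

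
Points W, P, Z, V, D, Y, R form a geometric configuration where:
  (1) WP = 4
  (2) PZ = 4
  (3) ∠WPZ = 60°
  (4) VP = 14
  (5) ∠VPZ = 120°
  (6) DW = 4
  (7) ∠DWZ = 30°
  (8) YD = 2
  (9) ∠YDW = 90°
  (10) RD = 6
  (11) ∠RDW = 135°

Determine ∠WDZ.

Step 1: By the law of cosines on triangle ZPW: ZW² = 4² + 4² − 2·4·4·cos(60°) = 16, so ZW = 4.
Step 2: By the law of cosines on triangle DWZ: DZ² = 4² + 4² − 2·4·4·cos(30°) = 4.29, so DZ ≈ 2.07.
Step 3: By the inverse law of cosines on triangle WDZ: cos(∠WDZ) = (4² + 2.07² − 4²) / (2·4·2.07) = 4.29/16.56 = 0.2588, so ∠WDZ = 75°.

Therefore, the measure of angle ∠WDZ = 75°.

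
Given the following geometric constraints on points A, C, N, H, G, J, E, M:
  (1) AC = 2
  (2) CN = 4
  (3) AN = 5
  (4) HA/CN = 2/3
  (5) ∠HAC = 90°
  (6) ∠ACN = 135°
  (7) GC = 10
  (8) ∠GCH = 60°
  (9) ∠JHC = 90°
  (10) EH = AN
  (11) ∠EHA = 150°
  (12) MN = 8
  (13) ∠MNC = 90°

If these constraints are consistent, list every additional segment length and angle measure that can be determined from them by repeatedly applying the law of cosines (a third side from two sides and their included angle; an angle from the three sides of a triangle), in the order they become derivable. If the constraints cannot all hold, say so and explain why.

These constraints are not satisfiable: (1), (2) and (3) fix all three sides of triangle ACN, so by the law of cosines cos(∠ACN) = (2² + 4² − 5²) / (2·2·4) = -0.3125, i.e. ∠ACN ≈ 108.21°, which contradicts (6) ∠ACN = 135°. No planar figure meets all of them, so nothing further can be derived.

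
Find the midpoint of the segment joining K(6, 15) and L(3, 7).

M = ((x₁ + x₂)/2, (y₁ + y₂)/2)
= ((6 + 3)/2, (15 + 7)/2)
= (9/2, 22/2) = (9/2, 11)

(9/2, 11)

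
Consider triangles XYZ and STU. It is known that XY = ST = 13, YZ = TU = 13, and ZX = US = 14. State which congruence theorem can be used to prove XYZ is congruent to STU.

The given information matches SSS: All three pairs of corresponding sides are equal (Side-Side-Side).

SSS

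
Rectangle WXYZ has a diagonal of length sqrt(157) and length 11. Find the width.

The diagonal of a rectangle forms a right triangle with the two sides.
Rearranging the Pythagorean theorem: missing side = sqrt(d^2 - known^2).
= sqrt(157 - 121) = sqrt(36) = 6.

6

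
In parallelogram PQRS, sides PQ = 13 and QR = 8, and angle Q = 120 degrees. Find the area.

Area = 13 * 8 * sin(120°) = 104 * sqrt(3)/2 = 52*sqrt(3)

52*sqrt(3)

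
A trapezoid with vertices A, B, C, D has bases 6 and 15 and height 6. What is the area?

A trapezoid's area equals the midsegment times the height.
The midsegment is (6 + 15) / 2 = 21/2.
Area = 21/2 * 6 = 63.

63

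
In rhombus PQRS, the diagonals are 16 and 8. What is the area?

The diagonals of a rhombus divide it into four right triangles.
Each triangle has legs 16/ 2 = 8 and 8/2 = 4, so each has area (1/2)*8*4 = 16.
Four such triangles give total area = (d1 * d2) / 2 = 64.

64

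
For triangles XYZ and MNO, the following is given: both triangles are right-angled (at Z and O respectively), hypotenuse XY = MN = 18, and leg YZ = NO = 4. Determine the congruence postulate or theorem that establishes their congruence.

Consider the given information: both triangles are right-angled (at Z and O respectively), hypotenuse XY = MN = 18, and leg YZ = NO = 4
This is not SAS or AAS: SAS requires two sides and the included angle between them. AAS requires two angles and a non-included side.
The correct criterion is HL. The hypotenuse and one leg of two right triangles are equal (Hypotenuse-Leg).

HL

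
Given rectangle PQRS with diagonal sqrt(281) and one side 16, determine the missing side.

b = sqrt(d^2 - a^2) = sqrt(281 - 256) = sqrt(25) = 5

5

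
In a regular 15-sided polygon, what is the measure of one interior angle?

Each interior angle of a regular n-gon is (n - 2) * 180 / n.
For n = 15: (15 - 2) * 180 / 15 = 2340/15 = 156 degrees.

156 degrees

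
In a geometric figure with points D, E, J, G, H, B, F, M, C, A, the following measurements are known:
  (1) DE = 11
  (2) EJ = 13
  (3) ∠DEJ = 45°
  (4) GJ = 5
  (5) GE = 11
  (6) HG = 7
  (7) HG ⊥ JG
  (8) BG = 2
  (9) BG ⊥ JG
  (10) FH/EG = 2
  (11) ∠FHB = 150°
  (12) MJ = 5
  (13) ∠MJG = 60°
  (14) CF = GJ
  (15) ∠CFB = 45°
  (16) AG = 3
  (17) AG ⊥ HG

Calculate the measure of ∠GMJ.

Step 1: By the law of cosines on triangle MJG: MG² = 5² + 5² − 2·5·5·cos(60°) = 25, so MG = 5.
Step 2: By the inverse law of cosines on triangle GMJ: cos(∠GMJ) = (5² + 5² − 5²) / (2·5·5) = 25/50 = 0.5, so ∠GMJ = 60°.

Therefore, the measure of angle ∠GMJ = 60°.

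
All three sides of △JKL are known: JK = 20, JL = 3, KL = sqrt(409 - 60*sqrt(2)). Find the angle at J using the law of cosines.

cos(J) = (20² + 3² - (sqrt(409 - 60*sqrt(2)))²) / (2 × 20 × 3) = sqrt(2)/2, so J = arccos(sqrt(2)/2) = 45°.

45°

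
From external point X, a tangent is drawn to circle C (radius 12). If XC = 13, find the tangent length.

The tangent, radius, and line from the external point to the center form a right triangle.
The right angle is where the tangent meets the radius.
By the Pythagorean theorem: tangent² + 12² = 13²
tangent² = 169 - 144 = 25
tangent = 5

5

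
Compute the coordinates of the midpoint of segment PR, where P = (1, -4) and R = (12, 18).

The midpoint is the average of the coordinates:
x: (1 + 12)/2 = 13/2
y: (-4 + 18)/2 = 7
Midpoint = (13/2, 7)

(13/2, 7)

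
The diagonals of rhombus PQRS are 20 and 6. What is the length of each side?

In a rhombus, the diagonals bisect each other perpendicularly, creating four congruent right triangles.
Each triangle has legs 10 (half of 20) and 3 (half of 6).
The hypotenuse of each right triangle is a side of the rhombus:
side = sqrt(10^2 + 3^2) = sqrt(109)

sqrt(109)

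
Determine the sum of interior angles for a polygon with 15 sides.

The sum of interior angles of an n-sided polygon is (n - 2) * 180.
For n = 15: (15 - 2) * 180 = 13 * 180 = 2340 degrees.

2340 degrees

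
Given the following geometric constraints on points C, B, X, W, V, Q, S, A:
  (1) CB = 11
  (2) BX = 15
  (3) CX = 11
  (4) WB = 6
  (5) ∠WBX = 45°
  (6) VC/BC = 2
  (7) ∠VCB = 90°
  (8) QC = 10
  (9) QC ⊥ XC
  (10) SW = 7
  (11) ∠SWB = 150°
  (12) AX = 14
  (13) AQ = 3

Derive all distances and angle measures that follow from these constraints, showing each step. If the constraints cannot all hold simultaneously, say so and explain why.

The constraints are consistent.

From the given relations:
  VC = 2·BC = 2·11 = 22

Step 1: From BC = 11, CV = 22, and ∠BCV = 90°, by the law of cosines:
  BV² = BC² + CV² - 2·BC·CV·cos(90°) = 121 + 484 - 0 = 605
  BV = 11·√5

Step 2: From BW = 6, WS = 7, and ∠BWS = 150°, by the law of cosines:
  BS² = BW² + WS² - 2·BW·WS·cos(150°) = 36 + 49 + 72.75 = 157.7
  BS ≈ 12.56

Step 3: From XB = 15, BW = 6, and ∠XBW = 45°, by the law of cosines:
  XW² = XB² + BW² - 2·XB·BW·cos(45°) = 225 + 36 - 127.3 = 133.7
  XW ≈ 11.56

Step 4: From XC = 11, CQ = 10, and ∠XCQ = 90°, by the law of cosines:
  XQ² = XC² + CQ² - 2·XC·CQ·cos(90°) = 121 + 100 - 0 = 221
  XQ ≈ 14.87

Step 5: From CB = 11, CX = 11, BX = 15, by the inverse law of cosines:
  cos(∠BCX) = (CB² + CX² - BX²) / (2·CB·CX)
  ∠BCX = 85.97°

Step 6: From BC = 11, BX = 15, CX = 11, by the inverse law of cosines:
  cos(∠CBX) = (BC² + BX² - CX²) / (2·BC·BX)
  ∠CBX = 47.01°

Step 7: From XB = 15, XC = 11, BC = 11, by the inverse law of cosines:
  cos(∠BXC) = (XB² + XC² - BC²) / (2·XB·XC)
  ∠BXC = 47.01°

Step 8: From BC = 11, BV = 11·√5, CV = 22, by the inverse law of cosines:
  cos(∠CBV) = (BC² + BV² - CV²) / (2·BC·BV)
  ∠CBV = 63.43°

Step 9: From BS = 12.56, BW = 6, SW = 7, by the inverse law of cosines:
  cos(∠SBW) = (BS² + BW² - SW²) / (2·BS·BW)
  ∠SBW = 16.18°

Step 10: From XA = 14, XQ = 14.87, AQ = 3, by the inverse law of cosines:
  cos(∠AXQ) = (XA² + XQ² - AQ²) / (2·XA·XQ)
  ∠AXQ = 11.43°

Step 11: From XB = 15, XW = 11.56, BW = 6, by the inverse law of cosines:
  cos(∠BXW) = (XB² + XW² - BW²) / (2·XB·XW)
  ∠BXW = 21.52°

Step 12: From XC = 11, XQ = 14.87, CQ = 10, by the inverse law of cosines:
  cos(∠CXQ) = (XC² + XQ² - CQ²) / (2·XC·XQ)
  ∠CXQ = 42.27°

Step 13: From WB = 6, WX = 11.56, BX = 15, by the inverse law of cosines:
  cos(∠BWX) = (WB² + WX² - BX²) / (2·WB·WX)
  ∠BWX = 113.48°

Step 14: From VB = 11·√5, VC = 22, BC = 11, by the inverse law of cosines:
  cos(∠BVC) = (VB² + VC² - BC²) / (2·VB·VC)
  ∠BVC = 26.57°

Step 15: From QA = 3, QX = 14.87, AX = 14, by the inverse law of cosines:
  cos(∠AQX) = (QA² + QX² - AX²) / (2·QA·QX)
  ∠AQX = 67.59°

Step 16: From QC = 10, QX = 14.87, CX = 11, by the inverse law of cosines:
  cos(∠CQX) = (QC² + QX² - CX²) / (2·QC·QX)
  ∠CQX = 47.73°

Step 17: From SB = 12.56, SW = 7, BW = 6, by the inverse law of cosines:
  cos(∠BSW) = (SB² + SW² - BW²) / (2·SB·SW)
  ∠BSW = 13.82°

Step 18: From AQ = 3, AX = 14, QX = 14.87, by the inverse law of cosines:
  cos(∠QAX) = (AQ² + AX² - QX²) / (2·AQ·AX)
  ∠QAX = 100.98°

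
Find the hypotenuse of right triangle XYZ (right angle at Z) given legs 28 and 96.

XY = sqrt(28^2 + 96^2) = sqrt(10000) = 100

100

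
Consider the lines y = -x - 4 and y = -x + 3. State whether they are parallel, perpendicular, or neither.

Slope of line 1: m1 = -1
Slope of line 2: m2 = -1
Since m1 = m2 = -1, the lines are parallel.

Parallel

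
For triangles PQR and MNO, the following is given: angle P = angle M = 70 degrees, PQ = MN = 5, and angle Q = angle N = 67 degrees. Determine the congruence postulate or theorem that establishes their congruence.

Consider the given information: angle P = angle M = 70 degrees, PQ = MN = 5, and angle Q = angle N = 67 degrees
This is not SAS or HL: SAS requires two sides and the included angle between them. HL only applies to right triangles with matching hypotenuse and leg.
The correct criterion is ASA. Two pairs of corresponding angles and the included side are equal (Angle-Side-Angle).

ASA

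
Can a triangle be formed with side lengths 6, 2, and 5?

Sort the sides: 2, 5, 6.
It suffices to check that the sum of the two smallest exceeds the largest:
2 + 5 = 7 > 6. ✓
Yes, a valid triangle can be formed.

Yes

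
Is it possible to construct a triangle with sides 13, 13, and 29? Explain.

No.
The triangle inequality is violated: 13 + 13 = 26 ≤ 29.
These lengths cannot form a triangle.

No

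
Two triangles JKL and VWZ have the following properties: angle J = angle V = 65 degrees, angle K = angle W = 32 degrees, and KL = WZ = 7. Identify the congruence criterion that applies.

Consider the given information: angle J = angle V = 65 degrees, angle K = angle W = 32 degrees, and KL = WZ = 7
This is not SAS or HL: SAS requires two sides and the included angle between them. HL only applies to right triangles with matching hypotenuse and leg.
The correct criterion is AAS. Two pairs of corresponding angles and a non-included side are equal (Angle-Angle-Side).

AAS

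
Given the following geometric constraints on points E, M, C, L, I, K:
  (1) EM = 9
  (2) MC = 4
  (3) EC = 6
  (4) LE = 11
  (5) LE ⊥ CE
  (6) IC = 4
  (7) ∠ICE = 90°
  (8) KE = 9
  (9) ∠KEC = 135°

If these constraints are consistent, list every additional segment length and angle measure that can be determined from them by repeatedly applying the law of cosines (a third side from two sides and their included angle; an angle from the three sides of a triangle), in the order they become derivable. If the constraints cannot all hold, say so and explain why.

The constraints are consistent. Derivable facts, in order:
After 1 step:
- CK ≈ 13.91
- CL = √157
- EI = 2·√13
- ∠CEM = 20.74°
- ∠CME = 32.09°
- ∠ECM = 127.17°
After 2 steps:
- ∠CEI = 33.69°
- ∠CIE = 56.31°
- ∠CKE = 17.76°
- ∠CLE = 28.61°
- ∠ECK = 27.24°
- ∠ECL = 61.39°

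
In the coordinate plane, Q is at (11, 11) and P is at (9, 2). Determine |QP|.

d = sqrt((-2)^2 + (-9)^2) = sqrt(85)

sqrt(85)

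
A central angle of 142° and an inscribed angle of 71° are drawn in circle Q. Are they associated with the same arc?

By the inscribed angle theorem, if both angles subtend the same arc, the inscribed angle must be half the central angle.
Half of 142° = 71°, which equals the given inscribed angle of 71°.
Therefore, yes, they correspond to the same arc.

Yes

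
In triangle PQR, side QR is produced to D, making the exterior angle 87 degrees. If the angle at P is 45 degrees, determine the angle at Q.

angle Q = 87 - 45 = 42 degrees (exterior angle theorem).

42 degrees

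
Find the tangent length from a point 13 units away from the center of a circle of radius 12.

tangent = √(d² - r²) = √(13² - 12²) = √(169 - 144) = √25 = 5

5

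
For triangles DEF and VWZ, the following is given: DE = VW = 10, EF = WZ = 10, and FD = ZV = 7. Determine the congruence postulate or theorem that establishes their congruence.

Consider the given information: DE = VW = 10, EF = WZ = 10, and FD = ZV = 7
This is not SAS or AAS: SAS requires two sides and the included angle between them. AAS requires two angles and a non-included side.
The correct criterion is SSS. All three pairs of corresponding sides are equal (Side-Side-Side).

SSS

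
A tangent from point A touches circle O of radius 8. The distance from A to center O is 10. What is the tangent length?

Let T be the point of tangency. Then OT ⊥ AT (radius ⊥ tangent).
In right triangle OTA: OA² = OT² + AT²
10² = 8² + AT²
AT² = 36, AT = 6

6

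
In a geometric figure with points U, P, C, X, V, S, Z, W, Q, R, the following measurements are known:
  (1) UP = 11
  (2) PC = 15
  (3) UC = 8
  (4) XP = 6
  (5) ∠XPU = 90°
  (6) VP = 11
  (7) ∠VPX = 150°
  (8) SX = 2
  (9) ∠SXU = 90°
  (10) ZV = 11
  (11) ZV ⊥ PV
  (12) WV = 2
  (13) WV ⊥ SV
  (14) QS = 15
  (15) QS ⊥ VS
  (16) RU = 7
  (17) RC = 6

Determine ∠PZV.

Step 1: By the law of cosines on triangle ZVP: ZP² = 11² + 11² − 2·11·11·cos(90°) = 242, so ZP = 11·√2.
Step 2: By the inverse law of cosines on triangle PZV: cos(∠PZV) = ((11·√2)² + 11² − 11²) / (2·11·√2·11) = 242/342.24 = 0.7071, so ∠PZV = 45°.

Therefore, the measure of angle ∠PZV = 45°.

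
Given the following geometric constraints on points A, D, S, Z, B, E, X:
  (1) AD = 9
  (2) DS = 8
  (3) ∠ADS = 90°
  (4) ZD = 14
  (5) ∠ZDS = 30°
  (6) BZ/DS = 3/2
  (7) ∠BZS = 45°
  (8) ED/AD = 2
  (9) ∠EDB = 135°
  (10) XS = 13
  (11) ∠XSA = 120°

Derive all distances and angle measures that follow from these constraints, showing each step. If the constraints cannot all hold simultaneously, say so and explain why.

The constraints are consistent.

From the given relations:
  BZ = 3/2·DS = 3/2·8 = 12
  ED = 2·AD = 2·9 = 18

Step 1: From AD = 9, DS = 8, and ∠ADS = 90°, by the law of cosines:
  AS² = AD² + DS² - 2·AD·DS·cos(90°) = 81 + 64 - 0 = 145
  AS = √145

Step 2: From SD = 8, DZ = 14, and ∠SDZ = 30°, by the law of cosines:
  SZ² = SD² + DZ² - 2·SD·DZ·cos(30°) = 64 + 196 - 194 = 66.01
  SZ ≈ 8.12

Step 3: From AS = √145, SX = 13, and ∠ASX = 120°, by the law of cosines:
  AX² = AS² + SX² - 2·AS·SX·cos(120°) = 145 + 169 + 156.5 = 470.5
  AX ≈ 21.69

Step 4: From SZ = 8.12, ZB = 12, and ∠SZB = 45°, by the law of cosines:
  SB² = SZ² + ZB² - 2·SZ·ZB·cos(45°) = 66.01 + 144 - 137.9 = 72.13
  SB ≈ 8.49

Step 5: From AD = 9, AS = √145, DS = 8, by the inverse law of cosines:
  cos(∠DAS) = (AD² + AS² - DS²) / (2·AD·AS)
  ∠DAS = 41.63°

Step 6: From SA = √145, SD = 8, AD = 9, by the inverse law of cosines:
  cos(∠ASD) = (SA² + SD² - AD²) / (2·SA·SD)
  ∠ASD = 48.37°

Step 7: From SD = 8, SZ = 8.12, DZ = 14, by the inverse law of cosines:
  cos(∠DSZ) = (SD² + SZ² - DZ²) / (2·SD·SZ)
  ∠DSZ = 120.51°

Step 8: From ZD = 14, ZS = 8.12, DS = 8, by the inverse law of cosines:
  cos(∠DZS) = (ZD² + ZS² - DS²) / (2·ZD·ZS)
  ∠DZS = 29.49°

Step 9: From AS = √145, AX = 21.69, SX = 13, by the inverse law of cosines:
  cos(∠SAX) = (AS² + AX² - SX²) / (2·AS·AX)
  ∠SAX = 31.27°

Step 10: From SB = 8.49, SZ = 8.12, BZ = 12, by the inverse law of cosines:
  cos(∠BSZ) = (SB² + SZ² - BZ²) / (2·SB·SZ)
  ∠BSZ = 92.43°

Step 11: From BS = 8.49, BZ = 12, SZ = 8.12, by the inverse law of cosines:
  cos(∠SBZ) = (BS² + BZ² - SZ²) / (2·BS·BZ)
  ∠SBZ = 42.57°

Step 12: From XA = 21.69, XS = 13, AS = √145, by the inverse law of cosines:
  cos(∠AXS) = (XA² + XS² - AS²) / (2·XA·XS)
  ∠AXS = 28.73°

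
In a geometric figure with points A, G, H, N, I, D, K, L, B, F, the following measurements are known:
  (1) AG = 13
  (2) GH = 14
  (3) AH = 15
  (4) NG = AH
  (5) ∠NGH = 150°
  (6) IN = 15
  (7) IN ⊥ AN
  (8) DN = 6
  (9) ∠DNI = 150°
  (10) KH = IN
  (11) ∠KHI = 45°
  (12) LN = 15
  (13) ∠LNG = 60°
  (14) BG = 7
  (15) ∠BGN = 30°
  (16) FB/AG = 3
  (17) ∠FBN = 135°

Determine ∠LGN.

From the given relations: NG = AH = 15.
Step 1: By the law of cosines on triangle GNL: GL² = 15² + 15² − 2·15·15·cos(60°) = 225, so GL = 15.
Step 2: By the inverse law of cosines on triangle LGN: cos(∠LGN) = (15² + 15² − 15²) / (2·15·15) = 225/450 = 0.5, so ∠LGN = 60°.

Therefore, the measure of angle ∠LGN = 60°.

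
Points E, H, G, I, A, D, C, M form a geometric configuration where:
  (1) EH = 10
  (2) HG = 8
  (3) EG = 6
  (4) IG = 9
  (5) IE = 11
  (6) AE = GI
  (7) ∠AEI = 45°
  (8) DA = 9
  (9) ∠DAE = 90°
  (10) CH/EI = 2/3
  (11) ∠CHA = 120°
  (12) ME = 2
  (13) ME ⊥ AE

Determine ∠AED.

From the given relations: AE = GI = 9.
Step 1: By the law of cosines on triangle EAD: ED² = 9² + 9² − 2·9·9·cos(90°) = 162, so ED = 9·√2.
Step 2: By the inverse law of cosines on triangle AED: cos(∠AED) = (9² + (9·√2)² − 9²) / (2·9·9·√2) = 162/229.1 = 0.7071, so ∠AED = 45°.

Therefore, the measure of angle ∠AED = 45°.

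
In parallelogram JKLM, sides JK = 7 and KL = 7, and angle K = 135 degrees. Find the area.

The area of a parallelogram equals the product of two adjacent sides times the sine of the included angle.
This is because the height equals 7 * sin(135°) = 7*sqrt(2)/2.
Area = 7 * 7*sqrt(2)/2 = 49*sqrt(2)/2

49*sqrt(2)/2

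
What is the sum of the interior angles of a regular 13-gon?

The sum of interior angles of an n-sided polygon is (n - 2) * 180.
For n = 13: (13 - 2) * 180 = 11 * 180 = 1980 degrees.

1980 degrees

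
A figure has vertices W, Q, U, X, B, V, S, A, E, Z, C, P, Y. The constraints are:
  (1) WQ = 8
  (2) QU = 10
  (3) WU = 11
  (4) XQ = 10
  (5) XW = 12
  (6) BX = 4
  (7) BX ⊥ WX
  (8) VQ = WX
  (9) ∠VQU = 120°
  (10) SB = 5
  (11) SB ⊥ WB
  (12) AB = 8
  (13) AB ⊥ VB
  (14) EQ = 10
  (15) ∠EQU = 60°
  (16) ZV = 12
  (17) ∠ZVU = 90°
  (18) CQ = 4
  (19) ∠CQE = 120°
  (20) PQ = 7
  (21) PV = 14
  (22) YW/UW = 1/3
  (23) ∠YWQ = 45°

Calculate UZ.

From the given relations: VQ = WX = 12.
Step 1: By the law of cosines on triangle UQV: UV² = 10² + 12² − 2·10·12·cos(120°) = 364, so UV = 2·√91.
Step 2: By the law of cosines on triangle UVZ: UZ² = (2·√91)² + 12² − 2·2·√91·12·cos(90°) = 508, so UZ = 2·√127.

Therefore, the length of UZ = 2·√127.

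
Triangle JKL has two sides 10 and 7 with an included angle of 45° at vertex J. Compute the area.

Area = (1/2)(10)(7) sin(45°) = (1/2)(10)(7)(sqrt(2)/2) = 35*sqrt(2)/2

35*sqrt(2)/2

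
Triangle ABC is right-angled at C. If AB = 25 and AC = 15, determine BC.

BC = sqrt(25^2 - 15^2) = sqrt(400) = 20

20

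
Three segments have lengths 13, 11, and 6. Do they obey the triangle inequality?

Yes.
The triangle inequality requires that the sum of any two sides exceeds the third.
Here 6 + 11 = 17 > 13, so the condition is met.

Yes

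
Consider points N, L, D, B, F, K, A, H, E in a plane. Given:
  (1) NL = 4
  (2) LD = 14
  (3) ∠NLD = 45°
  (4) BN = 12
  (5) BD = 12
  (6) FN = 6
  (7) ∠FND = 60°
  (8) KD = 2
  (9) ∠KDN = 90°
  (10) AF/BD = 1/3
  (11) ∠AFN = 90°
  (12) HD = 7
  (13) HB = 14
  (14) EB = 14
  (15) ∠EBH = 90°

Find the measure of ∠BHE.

Step 1: By the law of cosines on triangle HBE: HE² = 14² + 14² − 2·14·14·cos(90°) = 392, so HE = 14·√2.
Step 2: By the inverse law of cosines on triangle BHE: cos(∠BHE) = (14² + (14·√2)² − 14²) / (2·14·14·√2) = 392/554.37 = 0.7071, so ∠BHE = 45°.

Therefore, the measure of angle ∠BHE = 45°.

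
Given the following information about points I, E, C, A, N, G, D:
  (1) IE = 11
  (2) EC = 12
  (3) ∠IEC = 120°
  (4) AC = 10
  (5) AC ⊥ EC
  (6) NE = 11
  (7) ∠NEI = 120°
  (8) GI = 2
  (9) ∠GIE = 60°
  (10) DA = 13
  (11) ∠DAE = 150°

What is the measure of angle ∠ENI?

Step 1: By the law of cosines on triangle NEI: NI² = 11² + 11² − 2·11·11·cos(120°) = 363, so NI = 11·√3.
Step 2: By the inverse law of cosines on triangle ENI: cos(∠ENI) = (11² + (11·√3)² − 11²) / (2·11·11·√3) = 363/419.16 = 0.866, so ∠ENI = 30°.

Therefore, the measure of angle ∠ENI = 30°.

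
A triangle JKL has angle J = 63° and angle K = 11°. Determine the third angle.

The interior angles sum to 180°: angle L = 180 - 63 - 11 = 106°.
The triangle is obtuse (angles 63°, 11°, 106°).

106 degrees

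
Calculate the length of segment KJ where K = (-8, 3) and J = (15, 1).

The horizontal distance is |15 - -8| = 23 and the vertical distance is |1 - 3| = 2.
By the Pythagorean theorem, d = sqrt(23^2 + 2^2) = sqrt(533).

sqrt(533)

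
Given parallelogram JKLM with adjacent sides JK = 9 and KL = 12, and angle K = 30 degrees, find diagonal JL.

The diagonal of a parallelogram can be found by treating two adjacent sides and the diagonal as a triangle.
Applying the law of cosines with sides 9, 12 and included angle 30°:
d^2 = 81 + 144 - 216*cos(30°) = 225 - 108*sqrt(3)
d = 3*sqrt(25 - 12*sqrt(3))

3*sqrt(25 - 12*sqrt(3))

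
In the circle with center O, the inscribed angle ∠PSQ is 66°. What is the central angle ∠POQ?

The inscribed angle theorem states that a central angle is always twice any inscribed angle that subtends the same arc.
Since the inscribed angle is 66°, the central angle = 2 × 66° = 132°.

132°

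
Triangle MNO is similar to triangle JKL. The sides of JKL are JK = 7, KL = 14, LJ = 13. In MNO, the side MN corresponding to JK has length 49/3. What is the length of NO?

Since the triangles are similar, the ratio of corresponding sides is constant.
Scale factor k = MN / JK = 49/3 / 7 = 7/3
NO = k * KL = 7/3 * 14 = 98/3

98/3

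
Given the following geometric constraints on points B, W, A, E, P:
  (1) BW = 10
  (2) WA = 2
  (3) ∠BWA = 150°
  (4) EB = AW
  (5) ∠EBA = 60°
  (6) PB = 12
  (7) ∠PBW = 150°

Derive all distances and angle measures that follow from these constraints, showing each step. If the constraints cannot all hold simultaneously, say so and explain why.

The constraints are consistent.

From the given relations:
  EB = AW = 2

Step 1: From BW = 10, WA = 2, and ∠BWA = 150°, by the law of cosines:
  BA² = BW² + WA² - 2·BW·WA·cos(150°) = 100 + 4 + 34.64 = 138.6
  BA ≈ 11.77

Step 2: From WB = 10, BP = 12, and ∠WBP = 150°, by the law of cosines:
  WP² = WB² + BP² - 2·WB·BP·cos(150°) = 100 + 144 + 207.8 = 451.8
  WP ≈ 21.26

Step 3: From AB = 11.77, BE = 2, and ∠ABE = 60°, by the law of cosines:
  AE² = AB² + BE² - 2·AB·BE·cos(60°) = 138.6 + 4 - 23.55 = 119.1
  AE ≈ 10.91

Step 4: From BA = 11.77, BW = 10, AW = 2, by the inverse law of cosines:
  cos(∠ABW) = (BA² + BW² - AW²) / (2·BA·BW)
  ∠ABW = 4.87°

Step 5: From WB = 10, WP = 21.26, BP = 12, by the inverse law of cosines:
  cos(∠BWP) = (WB² + WP² - BP²) / (2·WB·WP)
  ∠BWP = 16.4°

Step 6: From AB = 11.77, AW = 2, BW = 10, by the inverse law of cosines:
  cos(∠BAW) = (AB² + AW² - BW²) / (2·AB·AW)
  ∠BAW = 25.13°

Step 7: From PB = 12, PW = 21.26, BW = 10, by the inverse law of cosines:
  cos(∠BPW) = (PB² + PW² - BW²) / (2·PB·PW)
  ∠BPW = 13.6°

Step 8: From AB = 11.77, AE = 10.91, BE = 2, by the inverse law of cosines:
  cos(∠BAE) = (AB² + AE² - BE²) / (2·AB·AE)
  ∠BAE = 9.13°

Step 9: From EA = 10.91, EB = 2, AB = 11.77, by the inverse law of cosines:
  cos(∠AEB) = (EA² + EB² - AB²) / (2·EA·EB)
  ∠AEB = 110.87°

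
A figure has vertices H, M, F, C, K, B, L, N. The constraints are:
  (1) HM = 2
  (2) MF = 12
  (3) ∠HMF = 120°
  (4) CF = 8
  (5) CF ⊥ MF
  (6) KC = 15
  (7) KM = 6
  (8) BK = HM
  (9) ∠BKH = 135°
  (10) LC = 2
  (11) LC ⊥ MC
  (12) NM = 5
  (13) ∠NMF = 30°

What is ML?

Step 1: By the law of cosines on triangle CFM: CM² = 8² + 12² − 2·8·12·cos(90°) = 208, so CM = 4·√13.
Step 2: By the law of cosines on triangle MCL: ML² = (4·√13)² + 2² − 2·4·√13·2·cos(90°) = 212, so ML = 2·√53.

Therefore, the length of ML = 2·√53.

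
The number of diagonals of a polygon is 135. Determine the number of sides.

Using d = n(n - 3)/2, we solve 135 = n(n - 3)/2.
So n(n - 3) = 270.
Testing n = 18: 18 * 15 = 270 = 270. Correct.
The polygon has 18 sides.

18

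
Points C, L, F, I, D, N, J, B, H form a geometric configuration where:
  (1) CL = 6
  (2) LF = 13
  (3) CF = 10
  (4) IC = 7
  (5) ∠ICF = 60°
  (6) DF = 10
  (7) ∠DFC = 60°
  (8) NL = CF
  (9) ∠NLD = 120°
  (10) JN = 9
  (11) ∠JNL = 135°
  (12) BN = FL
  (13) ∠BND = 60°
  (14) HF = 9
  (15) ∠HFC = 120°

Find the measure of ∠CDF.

Step 1: By the law of cosines on triangle DFC: DC² = 10² + 10² − 2·10·10·cos(60°) = 100, so DC = 10.
Step 2: By the inverse law of cosines on triangle CDF: cos(∠CDF) = (10² + 10² − 10²) / (2·10·10) = 100/200 = 0.5, so ∠CDF = 60°.

Therefore, the measure of angle ∠CDF = 60°.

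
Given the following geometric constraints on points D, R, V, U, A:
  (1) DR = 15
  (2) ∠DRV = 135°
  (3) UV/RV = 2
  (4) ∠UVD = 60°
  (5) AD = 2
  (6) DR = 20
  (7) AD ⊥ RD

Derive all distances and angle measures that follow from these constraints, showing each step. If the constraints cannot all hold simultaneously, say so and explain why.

These constraints are not satisfiable: (1) DR = 15 and (6) DR = 20 assign two different lengths to the same segment. No planar figure meets all of them, so nothing further can be derived.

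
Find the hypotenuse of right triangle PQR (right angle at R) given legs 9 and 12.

In a right triangle, the square of the hypotenuse equals the sum of the squares of the two legs.
The legs are 9 and 12, so the hypotenuse = sqrt(81 + 144) = sqrt(225) = 15.

15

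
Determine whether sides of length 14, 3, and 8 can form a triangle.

Check the triangle inequality: 3 + 8 = 11 ≤ 14.
Since the sum of two sides does not exceed the third, no triangle can be formed.

No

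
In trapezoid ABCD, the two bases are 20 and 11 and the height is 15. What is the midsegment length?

midsegment = (20 + 11) / 2 = 31 / 2 = 31/2

31/2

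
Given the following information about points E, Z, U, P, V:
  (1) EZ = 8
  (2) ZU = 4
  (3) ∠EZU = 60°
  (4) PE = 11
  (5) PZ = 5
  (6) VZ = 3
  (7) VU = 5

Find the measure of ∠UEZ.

Step 1: By the law of cosines on triangle EZU: EU² = 8² + 4² − 2·8·4·cos(60°) = 48, so EU = 4·√3.
Step 2: By the inverse law of cosines on triangle UEZ: cos(∠UEZ) = ((4·√3)² + 8² − 4²) / (2·4·√3·8) = 96/110.85 = 0.866, so ∠UEZ = 30°.

Therefore, the measure of angle ∠UEZ = 30°.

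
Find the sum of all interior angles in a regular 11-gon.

The sum of interior angles of an n-sided polygon is (n - 2) * 180.
For n = 11: (11 - 2) * 180 = 9 * 180 = 1620 degrees.

1620 degrees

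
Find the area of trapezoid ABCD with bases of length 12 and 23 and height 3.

Area of a trapezoid = (base1 + base2) * height / 2
Area = (12 + 23) * 3 / 2
Area = 35 * 3 / 2
Area = 105 / 2
Area = 105/2

105/2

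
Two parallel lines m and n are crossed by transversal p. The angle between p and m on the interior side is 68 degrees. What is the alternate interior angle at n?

Alternate interior angles are equal: 68 degrees.

68 degrees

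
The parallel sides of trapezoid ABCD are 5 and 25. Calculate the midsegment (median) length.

midsegment = (5 + 25) / 2 = 30 / 2 = 15

15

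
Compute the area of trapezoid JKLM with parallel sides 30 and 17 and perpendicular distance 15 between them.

A trapezoid's area equals the midsegment times the height.
The midsegment is (30 + 17) / 2 = 47/2.
Area = 47/2 * 15 = 705/2.

705/2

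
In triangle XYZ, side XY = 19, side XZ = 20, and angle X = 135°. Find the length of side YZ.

Law of cosines: YZ^2 = 19^2 + 20^2 - 2(19)(20)cos(135°) = 380*sqrt(2) + 761, so YZ = sqrt(380*sqrt(2) + 761).

sqrt(380*sqrt(2) + 761)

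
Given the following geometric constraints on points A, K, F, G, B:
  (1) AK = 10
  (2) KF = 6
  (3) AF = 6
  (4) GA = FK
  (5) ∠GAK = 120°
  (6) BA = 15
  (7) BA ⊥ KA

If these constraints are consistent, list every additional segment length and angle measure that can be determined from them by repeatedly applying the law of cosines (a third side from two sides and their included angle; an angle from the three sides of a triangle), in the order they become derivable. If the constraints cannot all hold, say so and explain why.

The constraints are consistent. Derivable facts, in order:
After 1 step:
- KB = 5·√13
- KG = 14
- ∠AFK = 112.89°
- ∠AKF = 33.56°
- ∠FAK = 33.56°
After 2 steps:
- ∠ABK = 33.69°
- ∠AGK = 38.21°
- ∠AKB = 56.31°
- ∠AKG = 21.79°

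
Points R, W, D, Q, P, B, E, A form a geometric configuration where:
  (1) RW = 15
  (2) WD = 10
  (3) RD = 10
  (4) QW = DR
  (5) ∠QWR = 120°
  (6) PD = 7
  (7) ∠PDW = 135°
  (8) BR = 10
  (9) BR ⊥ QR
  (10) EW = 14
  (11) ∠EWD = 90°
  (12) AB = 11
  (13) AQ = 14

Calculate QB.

From the given relations: QW = DR = 10.
Step 1: By the law of cosines on triangle QWR: QR² = 10² + 15² − 2·10·15·cos(120°) = 475, so QR = 5·√19.
Step 2: By the law of cosines on triangle QRB: QB² = (5·√19)² + 10² − 2·5·√19·10·cos(90°) = 575, so QB = 5·√23.

Therefore, the length of QB = 5·√23.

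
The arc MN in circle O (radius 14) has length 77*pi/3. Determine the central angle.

θ = 360 × 77*pi/3 / (2π × 14) = 330° (rearranging arc length formula).

330°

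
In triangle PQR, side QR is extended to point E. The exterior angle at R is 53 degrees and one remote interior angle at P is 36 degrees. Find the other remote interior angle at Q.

By the exterior angle theorem: exterior angle = sum of remote interior angles.
53 = 36 + angle Q
angle Q = 53 - 36 = 17 degrees

17 degrees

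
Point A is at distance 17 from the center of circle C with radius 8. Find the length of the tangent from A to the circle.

tangent = √(d² - r²) = √(17² - 8²) = √(289 - 64) = √225 = 15

15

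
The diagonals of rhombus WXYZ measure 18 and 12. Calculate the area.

Area = (18 * 12) / 2 = 216 / 2 = 108

108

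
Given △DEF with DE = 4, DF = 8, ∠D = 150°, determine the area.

When two sides and the included angle are known, the area formula is (1/2)ab sin(C).
The height from one side to the opposite vertex is 8 sin(150°) = 4.
Area = (1/2) * 4 * 4 = 8.

8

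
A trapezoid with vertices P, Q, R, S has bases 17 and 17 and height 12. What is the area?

A trapezoid's area equals the midsegment times the height.
The midsegment is (17 + 17) / 2 = 17.
Area = 17 * 12 = 204.

204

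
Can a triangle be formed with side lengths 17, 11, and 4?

Check the triangle inequality: 11 + 4 = 15 ≤ 17.
Since the sum of two sides does not exceed the third, no triangle can be formed.

No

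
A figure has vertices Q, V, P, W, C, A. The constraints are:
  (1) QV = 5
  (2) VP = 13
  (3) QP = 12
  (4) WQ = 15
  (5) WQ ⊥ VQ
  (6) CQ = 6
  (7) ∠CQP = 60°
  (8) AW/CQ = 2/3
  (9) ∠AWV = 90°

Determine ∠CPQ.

Step 1: By the law of cosines on triangle PQC: PC² = 12² + 6² − 2·12·6·cos(60°) = 108, so PC = 6·√3.
Step 2: By the inverse law of cosines on triangle CPQ: cos(∠CPQ) = ((6·√3)² + 12² − 6²) / (2·6·√3·12) = 216/249.42 = 0.866, so ∠CPQ = 30°.

Therefore, the measure of angle ∠CPQ = 30°.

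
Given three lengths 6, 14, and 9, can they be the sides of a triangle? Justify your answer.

Check all three triangle inequalities:
6 + 14 = 20 > 9 ✓
6 + 9 = 15 > 14 ✓
14 + 9 = 23 > 6 ✓
All conditions hold, so these sides form a valid triangle.

Yes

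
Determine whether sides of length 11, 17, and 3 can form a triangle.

Check the triangle inequality: 11 + 3 = 14 ≤ 17.
Since the sum of two sides does not exceed the third, no triangle can be formed.

No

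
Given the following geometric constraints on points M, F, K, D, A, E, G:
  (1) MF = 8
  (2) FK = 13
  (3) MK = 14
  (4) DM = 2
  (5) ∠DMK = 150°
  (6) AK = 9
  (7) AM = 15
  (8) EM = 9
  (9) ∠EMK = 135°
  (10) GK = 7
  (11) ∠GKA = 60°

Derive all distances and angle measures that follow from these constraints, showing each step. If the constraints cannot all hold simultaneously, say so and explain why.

The constraints are consistent.

Step 1: From KM = 14, MD = 2, and ∠KMD = 150°, by the law of cosines:
  KD² = KM² + MD² - 2·KM·MD·cos(150°) = 196 + 4 + 48.5 = 248.5
  KD ≈ 15.76

Step 2: From KM = 14, ME = 9, and ∠KME = 135°, by the law of cosines:
  KE² = KM² + ME² - 2·KM·ME·cos(135°) = 196 + 81 + 178.2 = 455.2
  KE ≈ 21.34

Step 3: From AK = 9, KG = 7, and ∠AKG = 60°, by the law of cosines:
  AG² = AK² + KG² - 2·AK·KG·cos(60°) = 81 + 49 - 63 = 67
  AG = √67

Step 4: From MA = 15, MK = 14, AK = 9, by the inverse law of cosines:
  cos(∠AMK) = (MA² + MK² - AK²) / (2·MA·MK)
  ∠AMK = 35.95°

Step 5: From MF = 8, MK = 14, FK = 13, by the inverse law of cosines:
  cos(∠FMK) = (MF² + MK² - FK²) / (2·MF·MK)
  ∠FMK = 66.03°

Step 6: From FK = 13, FM = 8, KM = 14, by the inverse law of cosines:
  cos(∠KFM) = (FK² + FM² - KM²) / (2·FK·FM)
  ∠KFM = 79.75°

Step 7: From KA = 9, KM = 14, AM = 15, by the inverse law of cosines:
  cos(∠AKM) = (KA² + KM² - AM²) / (2·KA·KM)
  ∠AKM = 78.09°

Step 8: From KF = 13, KM = 14, FM = 8, by the inverse law of cosines:
  cos(∠FKM) = (KF² + KM² - FM²) / (2·KF·KM)
  ∠FKM = 34.22°

Step 9: From AK = 9, AM = 15, KM = 14, by the inverse law of cosines:
  cos(∠KAM) = (AK² + AM² - KM²) / (2·AK·AM)
  ∠KAM = 65.96°

Step 10: From KD = 15.76, KM = 14, DM = 2, by the inverse law of cosines:
  cos(∠DKM) = (KD² + KM² - DM²) / (2·KD·KM)
  ∠DKM = 3.64°

Step 11: From KE = 21.34, KM = 14, EM = 9, by the inverse law of cosines:
  cos(∠EKM) = (KE² + KM² - EM²) / (2·KE·KM)
  ∠EKM = 17.35°

Step 12: From DK = 15.76, DM = 2, KM = 14, by the inverse law of cosines:
  cos(∠KDM) = (DK² + DM² - KM²) / (2·DK·DM)
  ∠KDM = 26.36°

Step 13: From AG = √67, AK = 9, GK = 7, by the inverse law of cosines:
  cos(∠GAK) = (AG² + AK² - GK²) / (2·AG·AK)
  ∠GAK = 47.78°

Step 14: From EK = 21.34, EM = 9, KM = 14, by the inverse law of cosines:
  cos(∠KEM) = (EK² + EM² - KM²) / (2·EK·EM)
  ∠KEM = 27.65°

Step 15: From GA = √67, GK = 7, AK = 9, by the inverse law of cosines:
  cos(∠AGK) = (GA² + GK² - AK²) / (2·GA·GK)
  ∠AGK = 72.22°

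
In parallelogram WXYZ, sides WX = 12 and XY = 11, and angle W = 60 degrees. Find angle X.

Consecutive angles are supplementary: angle X = 180 - 60 = 120 degrees.

120 degrees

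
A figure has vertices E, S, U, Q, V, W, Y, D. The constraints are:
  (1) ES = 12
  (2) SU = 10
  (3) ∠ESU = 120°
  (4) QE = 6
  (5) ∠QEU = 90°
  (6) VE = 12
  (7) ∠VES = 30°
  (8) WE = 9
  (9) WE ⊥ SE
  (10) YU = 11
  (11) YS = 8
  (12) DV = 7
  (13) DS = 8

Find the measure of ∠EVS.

Step 1: By the law of cosines on triangle VES: VS² = 12² + 12² − 2·12·12·cos(30°) = 38.58, so VS ≈ 6.21.
Step 2: By the inverse law of cosines on triangle EVS: cos(∠EVS) = (12² + 6.21² − 12²) / (2·12·6.21) = 38.58/149.08 = 0.2588, so ∠EVS = 75°.

Therefore, the measure of angle ∠EVS = 75°.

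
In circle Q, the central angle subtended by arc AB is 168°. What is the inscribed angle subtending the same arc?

Inscribed angle = 168° / 2 = 84° (inscribed angle theorem).

84°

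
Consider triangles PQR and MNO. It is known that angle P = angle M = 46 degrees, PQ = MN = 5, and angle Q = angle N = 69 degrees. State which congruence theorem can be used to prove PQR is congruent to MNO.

The given information matches ASA: Two pairs of corresponding angles and the included side are equal (Angle-Side-Angle).

ASA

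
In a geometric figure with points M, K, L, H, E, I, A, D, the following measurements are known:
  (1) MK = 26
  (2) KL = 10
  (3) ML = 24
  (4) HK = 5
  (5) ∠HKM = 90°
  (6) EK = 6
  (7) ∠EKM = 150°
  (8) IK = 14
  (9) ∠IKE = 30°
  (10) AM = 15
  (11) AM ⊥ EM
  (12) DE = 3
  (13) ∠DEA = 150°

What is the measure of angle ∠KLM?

Step 1: By the inverse law of cosines on triangle KLM: cos(∠KLM) = (10² + 24² − 26²) / (2·10·24) = 0/480 = 0, so ∠KLM = 90°.

Therefore, the measure of angle ∠KLM = 90°.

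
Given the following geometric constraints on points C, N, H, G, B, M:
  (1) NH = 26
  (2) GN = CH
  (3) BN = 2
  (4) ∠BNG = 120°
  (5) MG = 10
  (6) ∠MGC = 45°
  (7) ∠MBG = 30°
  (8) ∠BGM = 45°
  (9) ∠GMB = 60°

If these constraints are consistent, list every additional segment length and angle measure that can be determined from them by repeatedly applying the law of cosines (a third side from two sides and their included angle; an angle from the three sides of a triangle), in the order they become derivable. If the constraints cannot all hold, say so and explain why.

These constraints are not satisfiable: (7), (8) and (9) are the three interior angles of triangle MBG, which must sum to 180°, but 30° + 45° + 60° = 135°. No planar figure meets all of them, so nothing further can be derived.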